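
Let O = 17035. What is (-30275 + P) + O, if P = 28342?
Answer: 15102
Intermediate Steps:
(-30275 + P) + O = (-30275 + 28342) + 17035 = -1933 + 17035 = 15102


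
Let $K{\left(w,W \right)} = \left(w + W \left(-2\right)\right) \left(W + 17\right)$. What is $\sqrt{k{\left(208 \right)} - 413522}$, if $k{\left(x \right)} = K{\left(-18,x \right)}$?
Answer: $2 i \sqrt{127793} \approx 714.96 i$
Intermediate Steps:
$K{\left(w,W \right)} = \left(17 + W\right) \left(w - 2 W\right)$ ($K{\left(w,W \right)} = \left(w - 2 W\right) \left(17 + W\right) = \left(17 + W\right) \left(w - 2 W\right)$)
$k{\left(x \right)} = -306 - 52 x - 2 x^{2}$ ($k{\left(x \right)} = - 34 x - 2 x^{2} + 17 \left(-18\right) + x \left(-18\right) = - 34 x - 2 x^{2} - 306 - 18 x = -306 - 52 x - 2 x^{2}$)
$\sqrt{k{\left(208 \right)} - 413522} = \sqrt{\left(-306 - 10816 - 2 \cdot 208^{2}\right) - 413522} = \sqrt{\left(-306 - 10816 - 86528\right) - 413522} = \sqrt{-97650 - 413522} = \sqrt{-511172} = 2 i \sqrt{127793}$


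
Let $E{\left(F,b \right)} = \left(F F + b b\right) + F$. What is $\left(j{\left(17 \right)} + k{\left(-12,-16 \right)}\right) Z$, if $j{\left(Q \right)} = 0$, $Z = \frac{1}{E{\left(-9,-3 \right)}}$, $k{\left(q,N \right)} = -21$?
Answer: $- \frac{7}{27} \approx -0.25926$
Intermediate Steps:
$E{\left(F,b \right)} = F + F^{2} + b^{2}$ ($E{\left(F,b \right)} = \left(F^{2} + b^{2}\right) + F = F + F^{2} + b^{2}$)
$Z = \frac{1}{81}$ ($Z = \frac{1}{-9 + \left(-9\right)^{2} + \left(-3\right)^{2}} = \frac{1}{-9 + 81 + 9} = \frac{1}{81} \approx 0.012346$)
$\left(j{\left(17 \right)} + k{\left(-12,-16 \right)}\right) Z = \left(0 - 21\right) \frac{1}{81} = \left(-21\right) \frac{1}{81} = - \frac{7}{27}$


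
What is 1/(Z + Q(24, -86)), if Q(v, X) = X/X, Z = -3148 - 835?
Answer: -1/3982 ≈ -0.00025113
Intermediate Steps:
Z = -3983
Q(v, X) = 1
1/(Z + Q(24, -86)) = 1/(-3983 + 1) = 1/(-3982) = -1/3982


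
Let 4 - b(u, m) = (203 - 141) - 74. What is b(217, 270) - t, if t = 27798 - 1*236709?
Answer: 208927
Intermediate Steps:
b(u, m) = 16 (b(u, m) = 4 - ((203 - 141) - 74) = 4 - (62 - 74) = 4 - 1*(-12) = 4 + 12 = 16)
t = -208911 (t = 27798 - 236709 = -208911)
b(217, 270) - t = 16 - 1*(-208911) = 16 + 208911 = 208927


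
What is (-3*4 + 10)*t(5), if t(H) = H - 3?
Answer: -4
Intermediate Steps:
t(H) = -3 + H
(-3*4 + 10)*t(5) = (-3*4 + 10)*(-3 + 5) = (-12 + 10)*2 = -2*2 = -4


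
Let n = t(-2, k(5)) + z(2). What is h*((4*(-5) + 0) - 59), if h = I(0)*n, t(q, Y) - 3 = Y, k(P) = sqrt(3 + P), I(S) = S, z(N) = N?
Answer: 0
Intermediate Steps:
t(q, Y) = 3 + Y
n = 5 + 2*sqrt(2) (n = (3 + sqrt(3 + 5)) + 2 = (3 + sqrt(8)) + 2 = (3 + 2*sqrt(2)) + 2 = 5 + 2*sqrt(2) ≈ 7.8284)
h = 0 (h = 0*(5 + 2*sqrt(2)) = 0)
h*((4*(-5) + 0) - 59) = 0*((4*(-5) + 0) - 59) = 0*((-20 + 0) - 59) = 0*(-20 - 59) = 0*(-79) = 0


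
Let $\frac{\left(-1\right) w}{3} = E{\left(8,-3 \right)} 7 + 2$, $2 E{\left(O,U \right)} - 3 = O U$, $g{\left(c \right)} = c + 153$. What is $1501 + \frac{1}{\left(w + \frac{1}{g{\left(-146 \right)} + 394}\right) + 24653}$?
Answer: $\frac{29935550039}{19943737} \approx 1501.0$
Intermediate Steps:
$g{\left(c \right)} = 153 + c$
$E{\left(O,U \right)} = \frac{3}{2} + \frac{O U}{2}$
$w = \frac{429}{2}$ ($w = - 3 \left(\left(\frac{3}{2} + \frac{1}{2} \cdot 8 \left(-3\right)\right) 7 + 2\right) = - 3 \left(\left(\frac{3}{2} - 12\right) 7 + 2\right) = - 3 \left(\left(- \frac{21}{2}\right) 7 + 2\right) = - 3 \left(- \frac{147}{2} + 2\right) = \left(-3\right) \left(- \frac{143}{2}\right) = \frac{429}{2} \approx 214.5$)
$1501 + \frac{1}{\left(w + \frac{1}{g{\left(-146 \right)} + 394}\right) + 24653} = 1501 + \frac{1}{\left(\frac{429}{2} + \frac{1}{\left(153 - 146\right) + 394}\right) + 24653} = 1501 + \frac{1}{\left(\frac{429}{2} + \frac{1}{7 + 394}\right) + 24653} = 1501 + \frac{1}{\left(\frac{429}{2} + \frac{1}{401}\right) + 24653} = 1501 + \frac{1}{\frac{172031}{802} + 24653} = 1501 + \frac{1}{\frac{19943737}{802}} = 1501 + \frac{802}{19943737} = \frac{29935550039}{19943737}$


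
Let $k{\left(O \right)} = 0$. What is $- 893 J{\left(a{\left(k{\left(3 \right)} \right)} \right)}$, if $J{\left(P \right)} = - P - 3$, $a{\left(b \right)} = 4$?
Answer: $6251$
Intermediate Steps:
$J{\left(P \right)} = -3 - P$
$- 893 J{\left(a{\left(k{\left(3 \right)} \right)} \right)} = - 893 \left(-3 - 4\right) = \left(-893\right) \left(-7\right) = 6251$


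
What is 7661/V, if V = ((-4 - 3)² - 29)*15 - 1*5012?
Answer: -7661/4712 ≈ -1.6258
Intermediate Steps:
V = -4712 (V = ((-7)² - 29)*15 - 5012 = (49 - 29)*15 - 5012 = 20*15 - 5012 = 300 - 5012 = -4712)
7661/V = 7661/(-4712) = 7661*(-1/4712) = -7661/4712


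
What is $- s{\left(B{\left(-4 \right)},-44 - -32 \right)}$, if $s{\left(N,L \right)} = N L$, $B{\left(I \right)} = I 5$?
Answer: $-240$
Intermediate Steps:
$B{\left(I \right)} = 5 I$
$s{\left(N,L \right)} = L N$
$- s{\left(B{\left(-4 \right)},-44 - -32 \right)} = - \left(-44 - -32\right) 5 \left(-4\right) = - \left(-44 + 32\right) \left(-20\right) = - \left(-12\right) \left(-20\right) = \left(-1\right) 240 = -240$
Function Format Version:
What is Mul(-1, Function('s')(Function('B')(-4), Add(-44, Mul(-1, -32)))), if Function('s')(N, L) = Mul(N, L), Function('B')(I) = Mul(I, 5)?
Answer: -240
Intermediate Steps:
Function('B')(I) = Mul(5, I)
Function('s')(N, L) = Mul(L, N)
Mul(-1, Function('s')(Function('B')(-4), Add(-44, Mul(-1, -32)))) = Mul(-1, Mul(Add(-44, Mul(-1, -32)), Mul(5, -4))) = Mul(-1, Mul(Add(-44, 32), -20)) = Mul(-1, Mul(-12, -20)) = Mul(-1, 240) = -240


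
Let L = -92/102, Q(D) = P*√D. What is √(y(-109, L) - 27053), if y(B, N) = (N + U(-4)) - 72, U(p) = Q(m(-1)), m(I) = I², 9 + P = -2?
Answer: I*√70583082/51 ≈ 164.73*I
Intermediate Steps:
P = -11 (P = -9 - 2 = -11)
Q(D) = -11*√D
U(p) = -11 (U(p) = -11*√((-1)²) = -11*√1 = -11*1 = -11)
L = -46/51 (L = -92*1/102 = -46/51 ≈ -0.90196)
y(B, N) = -83 + N (y(B, N) = (N - 11) - 72 = (-11 + N) - 72 = -83 + N)
√(y(-109, L) - 27053) = √((-83 - 46/51) - 27053) = √(-4279/51 - 27053) = √(-1383982/51) = I*√70583082/51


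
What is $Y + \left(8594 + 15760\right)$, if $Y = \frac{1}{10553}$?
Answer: $\frac{257007763}{10553} \approx 24354.0$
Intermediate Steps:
$Y = \frac{1}{10553} \approx 9.476 \cdot 10^{-5}$
$Y + \left(8594 + 15760\right) = \frac{1}{10553} + \left(8594 + 15760\right) = \frac{1}{10553} + 24354 = \frac{257007763}{10553}$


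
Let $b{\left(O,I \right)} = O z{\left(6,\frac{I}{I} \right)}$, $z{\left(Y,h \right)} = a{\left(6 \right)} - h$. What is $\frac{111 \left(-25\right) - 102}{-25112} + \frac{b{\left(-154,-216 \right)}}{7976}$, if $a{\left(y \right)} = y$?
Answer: $\frac{451339}{25036664} \approx 0.018027$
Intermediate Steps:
$z{\left(Y,h \right)} = 6 - h$
$b{\left(O,I \right)} = 5 O$ ($b{\left(O,I \right)} = O \left(6 - \frac{I}{I}\right) = O \left(6 - 1\right) = O 5 = 5 O$)
$\frac{111 \left(-25\right) - 102}{-25112} + \frac{b{\left(-154,-216 \right)}}{7976} = \frac{111 \left(-25\right) - 102}{-25112} + \frac{5 \left(-154\right)}{7976} = \left(-2775 - 102\right) \left(- \frac{1}{25112}\right) - \frac{385}{3988} = \left(-2877\right) \left(- \frac{1}{25112}\right) - \frac{385}{3988} = \frac{2877}{25112} - \frac{385}{3988} = \frac{451339}{25036664}$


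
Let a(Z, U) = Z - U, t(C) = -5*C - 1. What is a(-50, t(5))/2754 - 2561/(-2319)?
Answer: 388741/354807 ≈ 1.0956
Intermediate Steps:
t(C) = -1 - 5*C
a(-50, t(5))/2754 - 2561/(-2319) = (-50 - (-1 - 5*5))/2754 - 2561/(-2319) = (-50 - (-1 - 25))*(1/2754) - 2561*(-1/2319) = (-50 - 1*(-26))*(1/2754) + 2561/2319 = (-50 + 26)*(1/2754) + 2561/2319 = -24*1/2754 + 2561/2319 = -4/459 + 2561/2319 = 388741/354807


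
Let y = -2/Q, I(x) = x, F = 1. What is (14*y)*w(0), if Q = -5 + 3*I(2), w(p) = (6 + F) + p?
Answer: -196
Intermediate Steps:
w(p) = 7 + p (w(p) = (6 + 1) + p = 7 + p)
Q = 1 (Q = -5 + 3*2 = -5 + 6 = 1)
y = -2 (y = -2/1 = 1*(-2) = -2)
(14*y)*w(0) = (14*(-2))*(7 + 0) = -28*7 = -196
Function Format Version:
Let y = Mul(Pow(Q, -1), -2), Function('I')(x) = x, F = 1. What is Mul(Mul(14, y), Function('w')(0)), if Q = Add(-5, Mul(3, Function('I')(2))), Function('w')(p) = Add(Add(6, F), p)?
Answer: -196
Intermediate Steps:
Function('w')(p) = Add(7, p) (Function('w')(p) = Add(Add(6, 1), p) = Add(7, p))
Q = 1 (Q = Add(-5, Mul(3, 2)) = Add(-5, 6) = 1)
y = -2 (y = Mul(Pow(1, -1), -2) = Mul(1, -2) = -2)
Mul(Mul(14, y), Function('w')(0)) = Mul(Mul(14, -2), Add(7, 0)) = Mul(-28, 7) = -196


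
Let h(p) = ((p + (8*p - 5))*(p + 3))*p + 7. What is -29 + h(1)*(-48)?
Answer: -1133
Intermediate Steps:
h(p) = 7 + p*(-5 + 9*p)*(3 + p) (h(p) = ((p + (-5 + 8*p))*(3 + p))*p + 7 = ((-5 + 9*p)*(3 + p))*p + 7 = p*(-5 + 9*p)*(3 + p) + 7 = 7 + p*(-5 + 9*p)*(3 + p))
-29 + h(1)*(-48) = -29 + (7 - 15*1 + 9*1**3 + 22*1**2)*(-48) = -29 + (7 - 15 + 9*1 + 22*1)*(-48) = -29 + (7 - 15 + 9 + 22)*(-48) = -29 + 23*(-48) = -29 - 1104 = -1133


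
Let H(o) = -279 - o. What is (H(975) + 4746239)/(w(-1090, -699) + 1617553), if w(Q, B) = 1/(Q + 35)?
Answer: 5005959175/1706518414 ≈ 2.9334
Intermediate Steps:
w(Q, B) = 1/(35 + Q)
(H(975) + 4746239)/(w(-1090, -699) + 1617553) = ((-279 - 1*975) + 4746239)/(1/(35 - 1090) + 1617553) = ((-279 - 975) + 4746239)/(1/(-1055) + 1617553) = (-1254 + 4746239)/(-1/1055 + 1617553) = 4744985/(1706518414/1055) = 4744985*(1055/1706518414) = 5005959175/1706518414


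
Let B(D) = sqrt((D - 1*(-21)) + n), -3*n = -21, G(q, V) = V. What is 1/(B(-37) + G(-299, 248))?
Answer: 248/61513 - 3*I/61513 ≈ 0.0040317 - 4.877e-5*I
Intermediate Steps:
n = 7 (n = -1/3*(-21) = 7)
B(D) = sqrt(28 + D) (B(D) = sqrt((D - 1*(-21)) + 7) = sqrt((D + 21) + 7) = sqrt((21 + D) + 7) = sqrt(28 + D))
1/(B(-37) + G(-299, 248)) = 1/(sqrt(28 - 37) + 248) = 1/(sqrt(-9) + 248) = 1/(3*I + 248) = 1/(248 + 3*I) = (248 - 3*I)/61513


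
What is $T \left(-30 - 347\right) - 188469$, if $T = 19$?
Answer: $-195632$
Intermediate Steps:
$T \left(-30 - 347\right) - 188469 = 19 \left(-30 - 347\right) - 188469 = 19 \left(-377\right) - 188469 = -7163 - 188469 = -195632$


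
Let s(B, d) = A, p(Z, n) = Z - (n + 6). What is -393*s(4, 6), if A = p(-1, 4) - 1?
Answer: 4716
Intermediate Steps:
p(Z, n) = -6 + Z - n (p(Z, n) = Z - (6 + n) = Z + (-6 - n) = -6 + Z - n)
A = -12 (A = (-6 - 1 - 1*4) - 1 = (-6 - 1 - 4) - 1 = -11 - 1 = -12)
s(B, d) = -12
-393*s(4, 6) = -393*(-12) = -1*(-4716) = 4716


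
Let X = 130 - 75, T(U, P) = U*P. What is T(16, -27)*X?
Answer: -23760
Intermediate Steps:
T(U, P) = P*U
X = 55
T(16, -27)*X = -27*16*55 = -432*55 = -23760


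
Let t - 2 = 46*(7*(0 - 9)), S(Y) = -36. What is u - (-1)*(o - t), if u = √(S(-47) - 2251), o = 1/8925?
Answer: 25846801/8925 + I*√2287 ≈ 2896.0 + 47.823*I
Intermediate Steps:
o = 1/8925 ≈ 0.00011204
u = I*√2287 (u = √(-36 - 2251) = √(-2287) = I*√2287 ≈ 47.823*I)
t = -2896 (t = 2 + 46*(7*(0 - 9)) = 2 + 46*(7*(-9)) = 2 + 46*(-63) = 2 - 2898 = -2896)
u - (-1)*(o - t) = I*√2287 - (-1)*(1/8925 - 1*(-2896)) = I*√2287 - (-1)*(1/8925 + 2896) = I*√2287 - (-1)*25846801/8925 = I*√2287 - 1*(-25846801/8925) = I*√2287 + 25846801/8925 = 25846801/8925 + I*√2287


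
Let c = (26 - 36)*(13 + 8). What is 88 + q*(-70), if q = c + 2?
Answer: 14648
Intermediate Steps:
c = -210 (c = -10*21 = -210)
q = -208 (q = -210 + 2 = -208)
88 + q*(-70) = 88 - 208*(-70) = 88 + 14560 = 14648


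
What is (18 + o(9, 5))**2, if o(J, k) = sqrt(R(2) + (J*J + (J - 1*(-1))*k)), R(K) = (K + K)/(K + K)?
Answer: 456 + 72*sqrt(33) ≈ 869.61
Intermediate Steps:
R(K) = 1 (R(K) = (2*K)/((2*K)) = (2*K)*(1/(2*K)) = 1)
o(J, k) = sqrt(1 + J**2 + k*(1 + J)) (o(J, k) = sqrt(1 + (J*J + (J - 1*(-1))*k)) = sqrt(1 + (J**2 + (J + 1)*k)) = sqrt(1 + (J**2 + (1 + J)*k)) = sqrt(1 + (J**2 + k*(1 + J))) = sqrt(1 + J**2 + k*(1 + J)))
(18 + o(9, 5))**2 = (18 + sqrt(1 + 5 + 9**2 + 9*5))**2 = (18 + sqrt(1 + 5 + 81 + 45))**2 = (18 + sqrt(132))**2 = (18 + 2*sqrt(33))**2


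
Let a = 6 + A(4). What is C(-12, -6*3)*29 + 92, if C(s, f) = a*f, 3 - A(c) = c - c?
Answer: -4606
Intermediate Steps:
A(c) = 3 (A(c) = 3 - (c - c) = 3 - 1*0 = 3 + 0 = 3)
a = 9 (a = 6 + 3 = 9)
C(s, f) = 9*f
C(-12, -6*3)*29 + 92 = (9*(-6*3))*29 + 92 = (9*(-18))*29 + 92 = -162*29 + 92 = -4698 + 92 = -4606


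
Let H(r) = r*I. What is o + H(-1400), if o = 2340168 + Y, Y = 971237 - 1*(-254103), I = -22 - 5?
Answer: 3603308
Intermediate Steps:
I = -27
Y = 1225340 (Y = 971237 + 254103 = 1225340)
H(r) = -27*r (H(r) = r*(-27) = -27*r)
o = 3565508 (o = 2340168 + 1225340 = 3565508)
o + H(-1400) = 3565508 - 27*(-1400) = 3565508 + 37800 = 3603308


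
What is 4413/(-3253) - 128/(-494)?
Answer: -881819/803491 ≈ -1.0975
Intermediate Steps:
4413/(-3253) - 128/(-494) = 4413*(-1/3253) - 128*(-1/494) = -4413/3253 + 64/247 = -881819/803491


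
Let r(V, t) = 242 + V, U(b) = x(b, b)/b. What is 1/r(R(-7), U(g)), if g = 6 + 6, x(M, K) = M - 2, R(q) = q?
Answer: 1/235 ≈ 0.0042553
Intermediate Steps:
x(M, K) = -2 + M
g = 12
U(b) = (-2 + b)/b
1/r(R(-7), U(g)) = 1/(242 - 7) = 1/235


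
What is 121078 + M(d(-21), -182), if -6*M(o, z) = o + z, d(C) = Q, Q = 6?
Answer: 363322/3 ≈ 1.2111e+5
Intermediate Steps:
d(C) = 6
M(o, z) = -o/6 - z/6 (M(o, z) = -(o + z)/6 = -o/6 - z/6)
121078 + M(d(-21), -182) = 121078 + (-1/6*6 - 1/6*(-182)) = 121078 + (-1 + 91/3) = 121078 + 88/3 = 363322/3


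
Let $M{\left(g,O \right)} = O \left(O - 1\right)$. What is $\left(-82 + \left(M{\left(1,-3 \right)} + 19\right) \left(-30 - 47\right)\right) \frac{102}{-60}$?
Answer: $\frac{41973}{10} \approx 4197.3$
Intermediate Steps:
$M{\left(g,O \right)} = O \left(-1 + O\right)$
$\left(-82 + \left(M{\left(1,-3 \right)} + 19\right) \left(-30 - 47\right)\right) \frac{102}{-60} = \left(-82 + \left(- 3 \left(-1 - 3\right) + 19\right) \left(-30 - 47\right)\right) \frac{102}{-60} = \left(-82 + \left(\left(-3\right) \left(-4\right) + 19\right) \left(-77\right)\right) 102 \left(- \frac{1}{60}\right) = \left(-82 + \left(12 + 19\right) \left(-77\right)\right) \left(- \frac{17}{10}\right) = \left(-82 + 31 \left(-77\right)\right) \left(- \frac{17}{10}\right) = \left(-82 - 2387\right) \left(- \frac{17}{10}\right) = \left(-2469\right) \left(- \frac{17}{10}\right) = \frac{41973}{10}$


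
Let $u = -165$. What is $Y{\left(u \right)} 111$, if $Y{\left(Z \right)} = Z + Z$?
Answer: $-36630$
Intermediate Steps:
$Y{\left(Z \right)} = 2 Z$
$Y{\left(u \right)} 111 = 2 \left(-165\right) 111 = \left(-330\right) 111 = -36630$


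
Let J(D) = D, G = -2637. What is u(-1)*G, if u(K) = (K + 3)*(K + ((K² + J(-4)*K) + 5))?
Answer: -47466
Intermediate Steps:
u(K) = (3 + K)*(5 + K² - 3*K) (u(K) = (K + 3)*(K + ((K² - 4*K) + 5)) = (3 + K)*(K + (5 + K² - 4*K)) = (3 + K)*(5 + K² - 3*K))
u(-1)*G = (15 + (-1)³ - 4*(-1))*(-2637) = (15 - 1 + 4)*(-2637) = 18*(-2637) = -47466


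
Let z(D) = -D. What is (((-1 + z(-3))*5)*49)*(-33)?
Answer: -16170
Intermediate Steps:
(((-1 + z(-3))*5)*49)*(-33) = (((-1 - 1*(-3))*5)*49)*(-33) = (((-1 + 3)*5)*49)*(-33) = ((2*5)*49)*(-33) = (10*49)*(-33) = 490*(-33) = -16170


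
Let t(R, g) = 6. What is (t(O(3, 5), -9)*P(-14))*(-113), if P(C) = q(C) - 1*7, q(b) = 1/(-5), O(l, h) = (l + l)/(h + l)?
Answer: 24408/5 ≈ 4881.6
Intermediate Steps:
O(l, h) = 2*l/(h + l) (O(l, h) = (2*l)/(h + l) = 2*l/(h + l))
q(b) = -⅕
P(C) = -36/5 (P(C) = -⅕ - 1*7 = -⅕ - 7 = -36/5)
(t(O(3, 5), -9)*P(-14))*(-113) = (6*(-36/5))*(-113) = -216/5*(-113) = 24408/5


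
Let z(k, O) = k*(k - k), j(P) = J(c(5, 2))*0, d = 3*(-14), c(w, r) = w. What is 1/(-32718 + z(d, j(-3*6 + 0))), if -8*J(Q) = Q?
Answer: -1/32718 ≈ -3.0564e-5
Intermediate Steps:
d = -42
J(Q) = -Q/8
j(P) = 0 (j(P) = -1/8*5*0 = -5/8*0 = 0)
z(k, O) = 0 (z(k, O) = k*0 = 0)
1/(-32718 + z(d, j(-3*6 + 0))) = 1/(-32718 + 0) = 1/(-32718) = -1/32718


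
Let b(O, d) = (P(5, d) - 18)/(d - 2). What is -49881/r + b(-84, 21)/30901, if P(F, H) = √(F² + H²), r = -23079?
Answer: 9761889139/4516706467 + √466/587119 ≈ 2.1613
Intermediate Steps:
b(O, d) = (-18 + √(25 + d²))/(-2 + d) (b(O, d) = (√(5² + d²) - 18)/(d - 2) = (√(25 + d²) - 18)/(-2 + d) = (-18 + √(25 + d²))/(-2 + d))
-49881/r + b(-84, 21)/30901 = -49881/(-23079) + ((-18 + √(25 + 21²))/(-2 + 21))/30901 = -49881*(-1/23079) + ((-18 + √(25 + 441))/19)*(1/30901) = 16627/7693 + ((-18 + √466)/19)*(1/30901) = 16627/7693 + (-18/19 + √466/19)*(1/30901) = 16627/7693 + (-18/587119 + √466/587119) = 9761889139/4516706467 + √466/587119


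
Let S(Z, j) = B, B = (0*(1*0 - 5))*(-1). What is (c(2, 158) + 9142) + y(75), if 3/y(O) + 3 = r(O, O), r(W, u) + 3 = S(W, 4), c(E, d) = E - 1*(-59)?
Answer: 18405/2 ≈ 9202.5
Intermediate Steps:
c(E, d) = 59 + E (c(E, d) = E + 59 = 59 + E)
B = 0 (B = (0*(0 - 5))*(-1) = (0*(-5))*(-1) = 0*(-1) = 0)
S(Z, j) = 0
r(W, u) = -3 (r(W, u) = -3 + 0 = -3)
y(O) = -½ (y(O) = 3/(-3 - 3) = 3/(-6) = 3*(-⅙) = -½)
(c(2, 158) + 9142) + y(75) = ((59 + 2) + 9142) - ½ = (61 + 9142) - ½ = 9203 - ½ = 18405/2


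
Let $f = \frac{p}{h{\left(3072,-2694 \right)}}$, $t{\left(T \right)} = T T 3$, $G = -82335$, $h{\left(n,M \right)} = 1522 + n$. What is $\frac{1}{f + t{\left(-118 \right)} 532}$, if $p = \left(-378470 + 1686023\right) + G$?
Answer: $\frac{2297}{51046163697} \approx 4.4999 \cdot 10^{-8}$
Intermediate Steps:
$t{\left(T \right)} = 3 T^{2}$ ($t{\left(T \right)} = T^{2} \cdot 3 = 3 T^{2}$)
$p = 1225218$ ($p = \left(-378470 + 1686023\right) - 82335 = 1307553 - 82335 = 1225218$)
$f = \frac{612609}{2297}$ ($f = \frac{1225218}{1522 + 3072} = \frac{1225218}{4594} = 1225218 \cdot \frac{1}{4594} = \frac{612609}{2297} \approx 266.7$)
$\frac{1}{f + t{\left(-118 \right)} 532} = \frac{1}{\frac{612609}{2297} + 3 \left(-118\right)^{2} \cdot 532} = \frac{1}{\frac{612609}{2297} + 3 \cdot 13924 \cdot 532} = \frac{1}{\frac{612609}{2297} + 41772 \cdot 532} = \frac{1}{\frac{612609}{2297} + 22222704} = \frac{1}{\frac{51046163697}{2297}} = \frac{2297}{51046163697}$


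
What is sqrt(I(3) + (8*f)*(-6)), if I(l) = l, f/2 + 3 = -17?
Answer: sqrt(1923) ≈ 43.852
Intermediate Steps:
f = -40 (f = -6 + 2*(-17) = -6 - 34 = -40)
sqrt(I(3) + (8*f)*(-6)) = sqrt(3 + (8*(-40))*(-6)) = sqrt(3 - 320*(-6)) = sqrt(3 + 1920) = sqrt(1923)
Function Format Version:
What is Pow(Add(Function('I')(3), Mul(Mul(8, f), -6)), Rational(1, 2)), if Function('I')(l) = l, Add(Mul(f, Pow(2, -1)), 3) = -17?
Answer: Pow(1923, Rational(1, 2)) ≈ 43.852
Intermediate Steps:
f = -40 (f = Add(-6, Mul(2, -17)) = Add(-6, -34) = -40)
Pow(Add(Function('I')(3), Mul(Mul(8, f), -6)), Rational(1, 2)) = Pow(Add(3, Mul(Mul(8, -40), -6)), Rational(1, 2)) = Pow(Add(3, Mul(-320, -6)), Rational(1, 2)) = Pow(Add(3, 1920), Rational(1, 2)) = Pow(1923, Rational(1, 2))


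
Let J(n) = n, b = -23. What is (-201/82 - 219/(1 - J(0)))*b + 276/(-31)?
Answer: 12924735/2542 ≈ 5084.5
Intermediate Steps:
(-201/82 - 219/(1 - J(0)))*b + 276/(-31) = (-201/82 - 219/(1 - 1*0))*(-23) + 276/(-31) = (-201*1/82 - 219/(1 + 0))*(-23) + 276*(-1/31) = (-201/82 - 219/1)*(-23) - 276/31 = (-201/82 - 219*1)*(-23) - 276/31 = (-201/82 - 219)*(-23) - 276/31 = -18159/82*(-23) - 276/31 = 417657/82 - 276/31 = 12924735/2542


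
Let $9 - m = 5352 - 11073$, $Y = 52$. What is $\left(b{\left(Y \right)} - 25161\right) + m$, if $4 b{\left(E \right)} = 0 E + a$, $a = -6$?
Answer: $- \frac{38865}{2} \approx -19433.0$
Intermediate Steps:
$b{\left(E \right)} = - \frac{3}{2}$ ($b{\left(E \right)} = \frac{0 E - 6}{4} = \frac{0 - 6}{4} = \frac{1}{4} \left(-6\right) = - \frac{3}{2}$)
$m = 5730$ ($m = 9 - \left(5352 - 11073\right) = 9 - -5721 = 9 + 5721 = 5730$)
$\left(b{\left(Y \right)} - 25161\right) + m = \left(- \frac{3}{2} - 25161\right) + 5730 = - \frac{50325}{2} + 5730 = - \frac{38865}{2}$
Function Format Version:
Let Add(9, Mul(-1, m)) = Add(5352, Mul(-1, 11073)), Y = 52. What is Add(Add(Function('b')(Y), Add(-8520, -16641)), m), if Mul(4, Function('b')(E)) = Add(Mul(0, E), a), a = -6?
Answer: Rational(-38865, 2) ≈ -19433.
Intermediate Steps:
Function('b')(E) = Rational(-3, 2) (Function('b')(E) = Mul(Rational(1, 4), Add(Mul(0, E), -6)) = Mul(Rational(1, 4), Add(0, -6)) = Mul(Rational(1, 4), -6) = Rational(-3, 2))
m = 5730 (m = Add(9, Mul(-1, Add(5352, Mul(-1, 11073)))) = Add(9, Mul(-1, Add(5352, -11073))) = Add(9, Mul(-1, -5721)) = Add(9, 5721) = 5730)
Add(Add(Function('b')(Y), Add(-8520, -16641)), m) = Add(Add(Rational(-3, 2), Add(-8520, -16641)), 5730) = Add(Add(Rational(-3, 2), -25161), 5730) = Add(Rational(-50325, 2), 5730) = Rational(-38865, 2)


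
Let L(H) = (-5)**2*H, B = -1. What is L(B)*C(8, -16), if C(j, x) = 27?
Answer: -675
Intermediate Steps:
L(H) = 25*H
L(B)*C(8, -16) = (25*(-1))*27 = -25*27 = -675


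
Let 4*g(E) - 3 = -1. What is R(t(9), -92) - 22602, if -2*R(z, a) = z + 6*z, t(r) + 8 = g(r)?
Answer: -90303/4 ≈ -22576.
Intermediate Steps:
g(E) = ½ (g(E) = ¾ + (¼)*(-1) = ¾ - ¼ = ½)
t(r) = -15/2 (t(r) = -8 + ½ = -15/2)
R(z, a) = -7*z/2 (R(z, a) = -(z + 6*z)/2 = -7*z/2)
R(t(9), -92) - 22602 = -7/2*(-15/2) - 22602 = 105/4 - 22602 = -90303/4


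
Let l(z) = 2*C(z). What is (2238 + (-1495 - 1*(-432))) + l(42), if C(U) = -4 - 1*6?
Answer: 1155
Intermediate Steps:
C(U) = -10 (C(U) = -4 - 6 = -10)
l(z) = -20 (l(z) = 2*(-10) = -20)
(2238 + (-1495 - 1*(-432))) + l(42) = (2238 + (-1495 - 1*(-432))) - 20 = (2238 + (-1495 + 432)) - 20 = (2238 - 1063) - 20 = 1175 - 20 = 1155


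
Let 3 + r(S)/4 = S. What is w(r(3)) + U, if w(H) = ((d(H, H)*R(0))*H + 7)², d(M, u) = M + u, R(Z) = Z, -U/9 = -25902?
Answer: 233167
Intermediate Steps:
U = 233118 (U = -9*(-25902) = 233118)
r(S) = -12 + 4*S
w(H) = 49 (w(H) = (((H + H)*0)*H + 7)² = (((2*H)*0)*H + 7)² = (0*H + 7)² = (0 + 7)² = 7² = 49)
w(r(3)) + U = 49 + 233118 = 233167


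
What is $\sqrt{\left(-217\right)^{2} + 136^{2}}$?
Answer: $\sqrt{65585} \approx 256.1$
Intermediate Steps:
$\sqrt{\left(-217\right)^{2} + 136^{2}} = \sqrt{47089 + 18496} = \sqrt{65585}$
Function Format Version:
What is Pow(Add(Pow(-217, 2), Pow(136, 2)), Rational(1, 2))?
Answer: Pow(65585, Rational(1, 2)) ≈ 256.10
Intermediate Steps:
Pow(Add(Pow(-217, 2), Pow(136, 2)), Rational(1, 2)) = Pow(Add(47089, 18496), Rational(1, 2)) = Pow(65585, Rational(1, 2))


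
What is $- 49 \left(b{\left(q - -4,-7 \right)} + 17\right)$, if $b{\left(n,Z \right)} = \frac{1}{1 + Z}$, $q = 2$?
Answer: $- \frac{4949}{6} \approx -824.83$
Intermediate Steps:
$- 49 \left(b{\left(q - -4,-7 \right)} + 17\right) = - 49 \left(\frac{1}{1 - 7} + 17\right) = - 49 \left(\frac{1}{-6} + 17\right) = - 49 \left(- \frac{1}{6} + 17\right) = \left(-49\right) \frac{101}{6} = - \frac{4949}{6}$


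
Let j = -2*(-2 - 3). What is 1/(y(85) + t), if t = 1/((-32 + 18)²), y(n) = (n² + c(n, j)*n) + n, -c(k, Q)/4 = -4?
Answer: 196/1699321 ≈ 0.00011534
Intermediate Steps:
j = 10 (j = -2*(-5) = 10)
c(k, Q) = 16 (c(k, Q) = -4*(-4) = 16)
y(n) = n² + 17*n (y(n) = (n² + 16*n) + n = n² + 17*n)
t = 1/196 (t = 1/((-14)²) = 1/196 ≈ 0.0051020)
1/(y(85) + t) = 1/(85*(17 + 85) + 1/196) = 1/(85*102 + 1/196) = 1/(8670 + 1/196) = 1/(1699321/196) = 196/1699321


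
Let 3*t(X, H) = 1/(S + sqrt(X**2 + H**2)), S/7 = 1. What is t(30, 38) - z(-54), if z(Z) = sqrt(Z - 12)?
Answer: -7/6885 + 2*sqrt(586)/6885 - I*sqrt(66) ≈ 0.0060152 - 8.124*I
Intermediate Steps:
S = 7 (S = 7*1 = 7)
z(Z) = sqrt(-12 + Z)
t(X, H) = 1/(3*(7 + sqrt(H**2 + X**2))) (t(X, H) = 1/(3*(7 + sqrt(X**2 + H**2))) = 1/(3*(7 + sqrt(H**2 + X**2))))
t(30, 38) - z(-54) = 1/(3*(7 + sqrt(38**2 + 30**2))) - sqrt(-12 - 54) = 1/(3*(7 + sqrt(1444 + 900))) - sqrt(-66) = 1/(3*(7 + sqrt(2344))) - I*sqrt(66) = 1/(3*(7 + 2*sqrt(586))) - I*sqrt(66)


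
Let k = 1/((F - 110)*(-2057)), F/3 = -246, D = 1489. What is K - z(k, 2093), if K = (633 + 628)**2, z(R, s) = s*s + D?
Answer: -2792017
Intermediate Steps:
F = -738 (F = 3*(-246) = -738)
k = 1/1744336 (k = 1/(-738 - 110*(-2057)) = -1/2057/(-848) = -1/848*(-1/2057) = 1/1744336 ≈ 5.7328e-7)
z(R, s) = 1489 + s**2 (z(R, s) = s*s + 1489 = s**2 + 1489 = 1489 + s**2)
K = 1590121 (K = 1261**2 = 1590121)
K - z(k, 2093) = 1590121 - (1489 + 2093**2) = 1590121 - (1489 + 4380649) = 1590121 - 1*4382138 = 1590121 - 4382138 = -2792017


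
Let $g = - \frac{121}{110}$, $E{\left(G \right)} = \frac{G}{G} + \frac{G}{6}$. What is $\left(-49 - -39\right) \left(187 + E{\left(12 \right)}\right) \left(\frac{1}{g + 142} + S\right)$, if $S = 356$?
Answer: $- \frac{953066600}{1409} \approx -6.7641 \cdot 10^{5}$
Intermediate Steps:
$E{\left(G \right)} = 1 + \frac{G}{6}$ ($E{\left(G \right)} = 1 + G \frac{1}{6} = 1 + \frac{G}{6}$)
$g = - \frac{11}{10}$ ($g = \left(-121\right) \frac{1}{110} = - \frac{11}{10} \approx -1.1$)
$\left(-49 - -39\right) \left(187 + E{\left(12 \right)}\right) \left(\frac{1}{g + 142} + S\right) = \left(-49 - -39\right) \left(187 + \left(1 + \frac{1}{6} \cdot 12\right)\right) \left(\frac{1}{- \frac{11}{10} + 142} + 356\right) = \left(-49 + 39\right) \left(187 + \left(1 + 2\right)\right) \left(\frac{1}{\frac{1409}{10}} + 356\right) = - 10 \left(187 + 3\right) \left(\frac{10}{1409} + 356\right) = - 10 \cdot 190 \cdot \frac{501614}{1409} = \left(-10\right) \frac{95306660}{1409} = - \frac{953066600}{1409}$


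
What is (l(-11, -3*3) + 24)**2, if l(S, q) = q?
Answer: 225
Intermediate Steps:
(l(-11, -3*3) + 24)**2 = (-3*3 + 24)**2 = (-9 + 24)**2 = 15**2 = 225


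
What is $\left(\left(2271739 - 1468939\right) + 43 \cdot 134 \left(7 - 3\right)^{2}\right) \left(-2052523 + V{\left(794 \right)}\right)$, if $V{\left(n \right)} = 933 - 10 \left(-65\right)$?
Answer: $-1835574892480$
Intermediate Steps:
$V{\left(n \right)} = 1583$ ($V{\left(n \right)} = 933 - -650 = 933 + 650 = 1583$)
$\left(\left(2271739 - 1468939\right) + 43 \cdot 134 \left(7 - 3\right)^{2}\right) \left(-2052523 + V{\left(794 \right)}\right) = \left(\left(2271739 - 1468939\right) + 43 \cdot 134 \left(7 - 3\right)^{2}\right) \left(-2052523 + 1583\right) = \left(802800 + 5762 \cdot 4^{2}\right) \left(-2050940\right) = \left(802800 + 5762 \cdot 16\right) \left(-2050940\right) = \left(802800 + 92192\right) \left(-2050940\right) = 894992 \left(-2050940\right) = -1835574892480$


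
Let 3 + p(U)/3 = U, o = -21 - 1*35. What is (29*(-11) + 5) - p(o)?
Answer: -137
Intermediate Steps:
o = -56 (o = -21 - 35 = -56)
p(U) = -9 + 3*U
(29*(-11) + 5) - p(o) = (29*(-11) + 5) - (-9 + 3*(-56)) = (-319 + 5) - (-9 - 168) = -314 - 1*(-177) = -314 + 177 = -137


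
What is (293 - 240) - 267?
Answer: -214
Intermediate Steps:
(293 - 240) - 267 = 53 - 267 = -214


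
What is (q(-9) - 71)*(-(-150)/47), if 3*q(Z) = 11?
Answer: -10100/47 ≈ -214.89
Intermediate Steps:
q(Z) = 11/3 (q(Z) = (1/3)*11 = 11/3)
(q(-9) - 71)*(-(-150)/47) = (11/3 - 71)*(-(-150)/47) = -(-202)*(-150*1/47)/3 = -(-202)*(-150)/(3*47) = -202/3*150/47 = -10100/47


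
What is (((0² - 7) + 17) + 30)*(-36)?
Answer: -1440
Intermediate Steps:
(((0² - 7) + 17) + 30)*(-36) = (((0 - 7) + 17) + 30)*(-36) = ((-7 + 17) + 30)*(-36) = (10 + 30)*(-36) = 40*(-36) = -1440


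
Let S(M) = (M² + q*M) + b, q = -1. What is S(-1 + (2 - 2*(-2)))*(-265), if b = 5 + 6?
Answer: -8215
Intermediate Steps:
b = 11
S(M) = 11 + M² - M (S(M) = (M² - M) + 11 = 11 + M² - M)
S(-1 + (2 - 2*(-2)))*(-265) = (11 + (-1 + (2 - 2*(-2)))² - (-1 + (2 - 2*(-2))))*(-265) = (11 + (-1 + (2 - 1*(-4)))² - (-1 + (2 - 1*(-4))))*(-265) = (11 + (-1 + (2 + 4))² - (-1 + (2 + 4)))*(-265) = (11 + (-1 + 6)² - (-1 + 6))*(-265) = (11 + 5² - 1*5)*(-265) = (11 + 25 - 5)*(-265) = 31*(-265) = -8215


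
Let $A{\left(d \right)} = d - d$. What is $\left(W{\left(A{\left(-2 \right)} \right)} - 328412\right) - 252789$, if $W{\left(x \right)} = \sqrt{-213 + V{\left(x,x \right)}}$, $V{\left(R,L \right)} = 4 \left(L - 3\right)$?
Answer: $-581201 + 15 i \approx -5.812 \cdot 10^{5} + 15.0 i$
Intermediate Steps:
$V{\left(R,L \right)} = -12 + 4 L$ ($V{\left(R,L \right)} = 4 \left(-3 + L\right) = -12 + 4 L$)
$A{\left(d \right)} = 0$
$W{\left(x \right)} = \sqrt{-225 + 4 x}$ ($W{\left(x \right)} = \sqrt{-213 + \left(-12 + 4 x\right)} = \sqrt{-225 + 4 x}$)
$\left(W{\left(A{\left(-2 \right)} \right)} - 328412\right) - 252789 = \left(\sqrt{-225 + 4 \cdot 0} - 328412\right) - 252789 = \left(\sqrt{-225 + 0} - 328412\right) - 252789 = \left(\sqrt{-225} - 328412\right) - 252789 = \left(15 i - 328412\right) - 252789 = \left(-328412 + 15 i\right) - 252789 = -581201 + 15 i$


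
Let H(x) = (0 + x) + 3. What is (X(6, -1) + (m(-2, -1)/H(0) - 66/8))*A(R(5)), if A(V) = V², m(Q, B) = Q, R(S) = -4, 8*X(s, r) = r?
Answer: -434/3 ≈ -144.67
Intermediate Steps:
X(s, r) = r/8
H(x) = 3 + x (H(x) = x + 3 = 3 + x)
(X(6, -1) + (m(-2, -1)/H(0) - 66/8))*A(R(5)) = ((⅛)*(-1) + (-2/(3 + 0) - 66/8))*(-4)² = (-⅛ + (-2/3 - 66*⅛))*16 = (-⅛ + (-2*⅓ - 33/4))*16 = (-⅛ + (-⅔ - 33/4))*16 = (-⅛ - 107/12)*16 = -217/24*16 = -434/3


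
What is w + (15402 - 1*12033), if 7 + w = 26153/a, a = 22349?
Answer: 75163491/22349 ≈ 3363.2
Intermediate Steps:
w = -130290/22349 (w = -7 + 26153/22349 = -130290/22349 ≈ -5.8298)
w + (15402 - 1*12033) = -130290/22349 + (15402 - 1*12033) = -130290/22349 + (15402 - 12033) = -130290/22349 + 3369 = 75163491/22349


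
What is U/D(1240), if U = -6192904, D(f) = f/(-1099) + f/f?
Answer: 6806001496/141 ≈ 4.8270e+7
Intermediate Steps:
D(f) = 1 - f/1099 (D(f) = f*(-1/1099) + 1 = -f/1099 + 1 = 1 - f/1099)
U/D(1240) = -6192904/(1 - 1/1099*1240) = -6192904/(1 - 1240/1099) = -6192904/(-141/1099) = -6192904*(-1099/141) = 6806001496/141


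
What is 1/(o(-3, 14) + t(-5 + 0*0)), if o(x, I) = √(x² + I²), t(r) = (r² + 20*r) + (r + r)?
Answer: -17/1404 - √205/7020 ≈ -0.014148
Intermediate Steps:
t(r) = r² + 22*r (t(r) = (r² + 20*r) + 2*r = r² + 22*r)
o(x, I) = √(I² + x²)
1/(o(-3, 14) + t(-5 + 0*0)) = 1/(√(14² + (-3)²) + (-5 + 0*0)*(22 + (-5 + 0*0))) = 1/(√(196 + 9) + (-5 + 0)*(22 + (-5 + 0))) = 1/(√205 - 5*(22 - 5)) = 1/(√205 - 5*17) = 1/(√205 - 85) = 1/(-85 + √205)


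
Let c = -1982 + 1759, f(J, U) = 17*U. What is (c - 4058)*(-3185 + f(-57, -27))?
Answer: 15599964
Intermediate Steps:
c = -223
(c - 4058)*(-3185 + f(-57, -27)) = (-223 - 4058)*(-3185 + 17*(-27)) = -4281*(-3185 - 459) = -4281*(-3644) = 15599964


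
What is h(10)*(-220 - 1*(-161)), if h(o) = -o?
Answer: 590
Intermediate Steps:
h(10)*(-220 - 1*(-161)) = (-1*10)*(-220 - 1*(-161)) = -10*(-220 + 161) = -10*(-59) = 590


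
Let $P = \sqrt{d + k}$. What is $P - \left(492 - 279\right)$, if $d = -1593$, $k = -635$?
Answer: $-213 + 2 i \sqrt{557} \approx -213.0 + 47.202 i$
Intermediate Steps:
$P = 2 i \sqrt{557}$ ($P = \sqrt{-1593 - 635} = \sqrt{-2228} = 2 i \sqrt{557} \approx 47.202 i$)
$P - \left(492 - 279\right) = 2 i \sqrt{557} - \left(492 - 279\right) = 2 i \sqrt{557} - 213 = -213 + 2 i \sqrt{557}$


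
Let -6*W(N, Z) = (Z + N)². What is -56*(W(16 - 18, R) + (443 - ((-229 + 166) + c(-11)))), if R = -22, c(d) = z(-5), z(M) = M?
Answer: -23240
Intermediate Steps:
c(d) = -5
W(N, Z) = -(N + Z)²/6 (W(N, Z) = -(Z + N)²/6 = -(N + Z)²/6)
-56*(W(16 - 18, R) + (443 - ((-229 + 166) + c(-11)))) = -56*(-((16 - 18) - 22)²/6 + (443 - ((-229 + 166) - 5))) = -56*(-(-2 - 22)²/6 + (443 - (-63 - 5))) = -56*(-⅙*(-24)² + (443 - 1*(-68))) = -56*(-⅙*576 + (443 + 68)) = -56*(-96 + 511) = -56*415 = -23240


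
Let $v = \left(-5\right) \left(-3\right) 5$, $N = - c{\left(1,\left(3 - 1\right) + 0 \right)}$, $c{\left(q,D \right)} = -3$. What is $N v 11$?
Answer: $2475$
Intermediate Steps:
$N = 3$ ($N = \left(-1\right) \left(-3\right) = 3$)
$v = 75$ ($v = 15 \cdot 5 = 75$)
$N v 11 = 3 \cdot 75 \cdot 11 = 225 \cdot 11 = 2475$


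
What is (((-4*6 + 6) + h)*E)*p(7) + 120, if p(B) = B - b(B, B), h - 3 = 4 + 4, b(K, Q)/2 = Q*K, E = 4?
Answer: 2668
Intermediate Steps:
b(K, Q) = 2*K*Q (b(K, Q) = 2*(Q*K) = 2*(K*Q) = 2*K*Q)
h = 11 (h = 3 + (4 + 4) = 3 + 8 = 11)
p(B) = B - 2*B² (p(B) = B - 2*B*B = B - 2*B²)
(((-4*6 + 6) + h)*E)*p(7) + 120 = (((-4*6 + 6) + 11)*4)*(7*(1 - 2*7)) + 120 = (((-24 + 6) + 11)*4)*(7*(1 - 14)) + 120 = ((-18 + 11)*4)*(7*(-13)) + 120 = -7*4*(-91) + 120 = -28*(-91) + 120 = 2548 + 120 = 2668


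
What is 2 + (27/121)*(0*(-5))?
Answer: 2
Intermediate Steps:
2 + (27/121)*(0*(-5)) = 2 + (27*(1/121))*0 = 2 + (27/121)*0 = 2 + 0 = 2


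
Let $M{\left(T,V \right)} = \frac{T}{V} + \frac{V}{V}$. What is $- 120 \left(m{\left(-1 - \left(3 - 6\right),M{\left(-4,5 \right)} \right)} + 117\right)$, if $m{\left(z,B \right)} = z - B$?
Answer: $-14256$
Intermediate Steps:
$M{\left(T,V \right)} = 1 + \frac{T}{V}$ ($M{\left(T,V \right)} = \frac{T}{V} + 1 = 1 + \frac{T}{V}$)
$- 120 \left(m{\left(-1 - \left(3 - 6\right),M{\left(-4,5 \right)} \right)} + 117\right) = - 120 \left(\left(\left(-1 - \left(3 - 6\right)\right) - \frac{-4 + 5}{5}\right) + 117\right) = - 120 \left(\left(\left(-1 - \left(3 - 6\right)\right) - \frac{1}{5} \cdot 1\right) + 117\right) = - 120 \left(\left(\left(-1 - -3\right) - \frac{1}{5}\right) + 117\right) = - 120 \left(\left(\left(-1 + 3\right) - \frac{1}{5}\right) + 117\right) = - 120 \left(\left(2 - \frac{1}{5}\right) + 117\right) = - 120 \left(\frac{9}{5} + 117\right) = \left(-120\right) \frac{594}{5} = -14256$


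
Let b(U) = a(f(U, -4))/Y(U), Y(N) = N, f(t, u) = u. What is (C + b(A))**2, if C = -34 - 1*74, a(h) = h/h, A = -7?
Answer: 573049/49 ≈ 11695.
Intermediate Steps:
a(h) = 1
C = -108 (C = -34 - 74 = -108)
b(U) = 1/U
(C + b(A))**2 = (-108 + 1/(-7))**2 = (-108 - 1/7)**2 = (-757/7)**2 = 573049/49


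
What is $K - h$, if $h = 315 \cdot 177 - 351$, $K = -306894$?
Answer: $-362298$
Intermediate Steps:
$h = 55404$ ($h = 55755 - 351 = 55404$)
$K - h = -306894 - 55404 = -362298$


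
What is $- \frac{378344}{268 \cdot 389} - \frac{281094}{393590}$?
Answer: $- \frac{22277128331}{5129068085} \approx -4.3433$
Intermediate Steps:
$- \frac{378344}{268 \cdot 389} - \frac{281094}{393590} = - \frac{378344}{104252} - \frac{140547}{196795} = \left(-378344\right) \frac{1}{104252} - \frac{140547}{196795} = - \frac{94586}{26063} - \frac{140547}{196795} = - \frac{22277128331}{5129068085}$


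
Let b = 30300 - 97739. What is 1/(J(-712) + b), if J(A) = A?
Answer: -1/68151 ≈ -1.4673e-5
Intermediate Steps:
b = -67439
1/(J(-712) + b) = 1/(-712 - 67439) = 1/(-68151) = -1/68151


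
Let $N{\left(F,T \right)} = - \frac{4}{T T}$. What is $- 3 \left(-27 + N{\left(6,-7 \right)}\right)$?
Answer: $\frac{3981}{49} \approx 81.245$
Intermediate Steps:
$N{\left(F,T \right)} = - \frac{4}{T^{2}}$
$- 3 \left(-27 + N{\left(6,-7 \right)}\right) = - 3 \left(-27 - \frac{4}{49}\right) = \left(-3\right) \left(- \frac{1327}{49}\right) = \frac{3981}{49}$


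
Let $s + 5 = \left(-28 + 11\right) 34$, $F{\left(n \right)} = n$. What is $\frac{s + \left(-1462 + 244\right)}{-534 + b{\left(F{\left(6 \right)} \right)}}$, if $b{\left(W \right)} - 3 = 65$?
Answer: $\frac{1801}{466} \approx 3.8648$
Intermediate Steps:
$s = -583$ ($s = -5 + \left(-28 + 11\right) 34 = -5 - 578 = -583$)
$b{\left(W \right)} = 68$ ($b{\left(W \right)} = 3 + 65 = 68$)
$\frac{s + \left(-1462 + 244\right)}{-534 + b{\left(F{\left(6 \right)} \right)}} = \frac{-583 + \left(-1462 + 244\right)}{-534 + 68} = \frac{-583 - 1218}{-466} = \left(-1801\right) \left(- \frac{1}{466}\right) = \frac{1801}{466}$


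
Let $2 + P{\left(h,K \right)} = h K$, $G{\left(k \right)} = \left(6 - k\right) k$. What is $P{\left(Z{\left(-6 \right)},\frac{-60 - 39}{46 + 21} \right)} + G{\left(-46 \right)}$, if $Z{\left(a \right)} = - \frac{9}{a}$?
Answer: $- \frac{321093}{134} \approx -2396.2$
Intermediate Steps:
$G{\left(k \right)} = k \left(6 - k\right)$
$P{\left(h,K \right)} = -2 + K h$ ($P{\left(h,K \right)} = -2 + h K = -2 + K h$)
$P{\left(Z{\left(-6 \right)},\frac{-60 - 39}{46 + 21} \right)} + G{\left(-46 \right)} = \left(-2 + \frac{-60 - 39}{46 + 21} \left(- \frac{9}{-6}\right)\right) - 46 \left(6 - -46\right) = \left(-2 + - \frac{99}{67} \left(\left(-9\right) \left(- \frac{1}{6}\right)\right)\right) - 46 \left(6 + 46\right) = \left(-2 + \left(-99\right) \frac{1}{67} \cdot \frac{3}{2}\right) - 2392 = \left(-2 - \frac{297}{134}\right) - 2392 = - \frac{565}{134} - 2392 = - \frac{321093}{134}$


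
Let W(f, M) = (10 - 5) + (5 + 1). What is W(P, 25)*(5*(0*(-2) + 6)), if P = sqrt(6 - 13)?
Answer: 330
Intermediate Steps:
P = I*sqrt(7) (P = sqrt(-7) = I*sqrt(7) ≈ 2.6458*I)
W(f, M) = 11 (W(f, M) = 5 + 6 = 11)
W(P, 25)*(5*(0*(-2) + 6)) = 11*(5*(0*(-2) + 6)) = 11*(5*(0 + 6)) = 11*(5*6) = 11*30 = 330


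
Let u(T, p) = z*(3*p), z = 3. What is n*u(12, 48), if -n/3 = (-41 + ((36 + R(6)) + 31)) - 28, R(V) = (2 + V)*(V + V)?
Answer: -121824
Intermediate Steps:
R(V) = 2*V*(2 + V) (R(V) = (2 + V)*(2*V) = 2*V*(2 + V))
u(T, p) = 9*p (u(T, p) = 3*(3*p) = 9*p)
n = -282 (n = -3*((-41 + ((36 + 2*6*(2 + 6)) + 31)) - 28) = -3*((-41 + ((36 + 2*6*8) + 31)) - 28) = -3*((-41 + ((36 + 96) + 31)) - 28) = -3*((-41 + (132 + 31)) - 28) = -3*((-41 + 163) - 28) = -3*(122 - 28) = -3*94 = -282)
n*u(12, 48) = -2538*48 = -282*432 = -121824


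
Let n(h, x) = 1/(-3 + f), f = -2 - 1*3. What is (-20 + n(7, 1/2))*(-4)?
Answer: 161/2 ≈ 80.500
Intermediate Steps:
f = -5 (f = -2 - 3 = -5)
n(h, x) = -⅛ (n(h, x) = 1/(-3 - 5) = 1/(-8) = -⅛)
(-20 + n(7, 1/2))*(-4) = (-20 - ⅛)*(-4) = -161/8*(-4) = 161/2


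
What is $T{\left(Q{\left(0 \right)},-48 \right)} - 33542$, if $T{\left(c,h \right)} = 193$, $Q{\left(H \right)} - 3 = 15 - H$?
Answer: $-33349$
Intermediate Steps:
$Q{\left(H \right)} = 18 - H$ ($Q{\left(H \right)} = 3 - \left(-15 + H\right) = 18 - H$)
$T{\left(Q{\left(0 \right)},-48 \right)} - 33542 = 193 - 33542 = -33349$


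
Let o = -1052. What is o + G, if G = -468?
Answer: -1520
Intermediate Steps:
o + G = -1052 - 468 = -1520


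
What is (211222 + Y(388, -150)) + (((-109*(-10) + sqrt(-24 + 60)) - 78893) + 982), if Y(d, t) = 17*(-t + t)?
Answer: 134407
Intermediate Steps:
Y(d, t) = 0 (Y(d, t) = 17*0 = 0)
(211222 + Y(388, -150)) + (((-109*(-10) + sqrt(-24 + 60)) - 78893) + 982) = (211222 + 0) + (((-109*(-10) + sqrt(-24 + 60)) - 78893) + 982) = 211222 + (((1090 + sqrt(36)) - 78893) + 982) = 211222 + (((1090 + 6) - 78893) + 982) = 211222 + ((1096 - 78893) + 982) = 211222 + (-77797 + 982) = 211222 - 76815 = 134407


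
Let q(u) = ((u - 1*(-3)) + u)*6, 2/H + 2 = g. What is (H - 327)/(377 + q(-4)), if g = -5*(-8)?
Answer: -6212/6593 ≈ -0.94221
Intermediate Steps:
g = 40
H = 1/19 (H = 2/(-2 + 40) = 2/38 = 2*(1/38) = 1/19 ≈ 0.052632)
q(u) = 18 + 12*u (q(u) = ((u + 3) + u)*6 = ((3 + u) + u)*6 = (3 + 2*u)*6 = 18 + 12*u)
(H - 327)/(377 + q(-4)) = (1/19 - 327)/(377 + (18 + 12*(-4))) = -6212/(19*(377 + (18 - 48))) = -6212/(19*(377 - 30)) = -6212/19/347 = -6212/19*1/347 = -6212/6593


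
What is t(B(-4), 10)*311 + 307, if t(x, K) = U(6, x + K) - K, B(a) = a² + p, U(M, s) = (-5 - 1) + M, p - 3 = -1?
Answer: -2803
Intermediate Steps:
p = 2 (p = 3 - 1 = 2)
U(M, s) = -6 + M
B(a) = 2 + a² (B(a) = a² + 2 = 2 + a²)
t(x, K) = -K (t(x, K) = (-6 + 6) - K = 0 - K = -K)
t(B(-4), 10)*311 + 307 = -1*10*311 + 307 = -10*311 + 307 = -3110 + 307 = -2803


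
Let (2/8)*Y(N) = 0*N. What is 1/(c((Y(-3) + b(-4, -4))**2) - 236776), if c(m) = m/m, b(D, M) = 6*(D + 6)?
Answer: -1/236775 ≈ -4.2234e-6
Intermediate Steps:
b(D, M) = 36 + 6*D (b(D, M) = 6*(6 + D) = 36 + 6*D)
Y(N) = 0 (Y(N) = 4*(0*N) = 4*0 = 0)
c(m) = 1
1/(c((Y(-3) + b(-4, -4))**2) - 236776) = 1/(1 - 236776) = 1/(-236775) = -1/236775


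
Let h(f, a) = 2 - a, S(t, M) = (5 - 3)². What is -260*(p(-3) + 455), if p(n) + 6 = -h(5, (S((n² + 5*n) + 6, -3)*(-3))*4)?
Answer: -103740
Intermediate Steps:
S(t, M) = 4 (S(t, M) = 2² = 4)
p(n) = -56 (p(n) = -6 - (2 - 4*(-3)*4) = -6 - (2 - (-12)*4) = -6 - (2 - 1*(-48)) = -6 - (2 + 48) = -6 - 1*50 = -6 - 50 = -56)
-260*(p(-3) + 455) = -260*(-56 + 455) = -260*399 = -103740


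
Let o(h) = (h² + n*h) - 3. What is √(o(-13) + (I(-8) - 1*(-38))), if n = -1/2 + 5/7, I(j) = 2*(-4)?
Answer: √37870/14 ≈ 13.900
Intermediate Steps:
I(j) = -8
n = 3/14 (n = -1*½ + 5*(⅐) = -½ + 5/7 = 3/14 ≈ 0.21429)
o(h) = -3 + h² + 3*h/14 (o(h) = (h² + 3*h/14) - 3 = -3 + h² + 3*h/14)
√(o(-13) + (I(-8) - 1*(-38))) = √((-3 + (-13)² + (3/14)*(-13)) + (-8 - 1*(-38))) = √((-3 + 169 - 39/14) + (-8 + 38)) = √(2285/14 + 30) = √(2705/14) = √37870/14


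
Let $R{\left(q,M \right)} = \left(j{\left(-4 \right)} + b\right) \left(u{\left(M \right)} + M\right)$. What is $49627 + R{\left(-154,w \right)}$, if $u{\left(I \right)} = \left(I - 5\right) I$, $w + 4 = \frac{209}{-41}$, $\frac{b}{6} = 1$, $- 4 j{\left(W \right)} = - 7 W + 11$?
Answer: $\frac{330687433}{6724} \approx 49180.0$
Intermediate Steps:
$j{\left(W \right)} = - \frac{11}{4} + \frac{7 W}{4}$ ($j{\left(W \right)} = - \frac{- 7 W + 11}{4} = - \frac{11 - 7 W}{4} = - \frac{11}{4} + \frac{7 W}{4}$)
$b = 6$ ($b = 6 \cdot 1 = 6$)
$w = - \frac{373}{41}$ ($w = -4 + \frac{209}{-41} = -4 + 209 \left(- \frac{1}{41}\right) = -4 - \frac{209}{41} = - \frac{373}{41} \approx -9.0976$)
$u{\left(I \right)} = I \left(-5 + I\right)$ ($u{\left(I \right)} = \left(-5 + I\right) I = I \left(-5 + I\right)$)
$R{\left(q,M \right)} = - \frac{15 M}{4} - \frac{15 M \left(-5 + M\right)}{4}$ ($R{\left(q,M \right)} = \left(\left(- \frac{11}{4} + \frac{7}{4} \left(-4\right)\right) + 6\right) \left(M \left(-5 + M\right) + M\right) = \left(\left(- \frac{11}{4} - 7\right) + 6\right) \left(M + M \left(-5 + M\right)\right) = \left(- \frac{39}{4} + 6\right) \left(M + M \left(-5 + M\right)\right) = - \frac{15 \left(M + M \left(-5 + M\right)\right)}{4} = - \frac{15 M}{4} - \frac{15 M \left(-5 + M\right)}{4}$)
$49627 + R{\left(-154,w \right)} = 49627 + \frac{15}{4} \left(- \frac{373}{41}\right) \left(4 - - \frac{373}{41}\right) = 49627 + \frac{15}{4} \left(- \frac{373}{41}\right) \left(4 + \frac{373}{41}\right) = 49627 + \frac{15}{4} \left(- \frac{373}{41}\right) \frac{537}{41} = 49627 - \frac{3004515}{6724} = \frac{330687433}{6724}$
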